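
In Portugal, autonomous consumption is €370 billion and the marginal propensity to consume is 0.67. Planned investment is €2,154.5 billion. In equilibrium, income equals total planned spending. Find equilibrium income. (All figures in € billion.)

Y = 7650

Y = C + I = 370 + 0.67Y + 2154.5
Y − 0.67Y = 2524.5
0.33Y = 2524.5, so Y = 2524.5/0.33 = 7650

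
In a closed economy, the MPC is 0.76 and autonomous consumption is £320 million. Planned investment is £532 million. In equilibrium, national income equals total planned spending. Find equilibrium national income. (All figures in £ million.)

Y = 3550

Y = C + I = 320 + 0.76Y + 532
Y − 0.76Y = 852
0.24Y = 852, so Y = 852/0.24 = 3550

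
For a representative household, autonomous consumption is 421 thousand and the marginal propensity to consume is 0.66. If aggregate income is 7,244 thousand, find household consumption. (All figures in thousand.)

C = 5202.04

C = 421 + 0.66(7244) = 421 + 4781.04 = 5202.04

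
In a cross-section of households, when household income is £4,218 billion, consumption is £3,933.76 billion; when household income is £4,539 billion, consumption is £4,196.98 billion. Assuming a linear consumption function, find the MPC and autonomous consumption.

MPC = 0.82; a = 475

MPC = ΔC/ΔY = (4196.98 − 3933.76)/(4539 − 4218) = 263.22/321 = 0.82
a = C − MPC·Y = 3933.76 − 0.82(4218) = 3933.76 − 3458.76 = 475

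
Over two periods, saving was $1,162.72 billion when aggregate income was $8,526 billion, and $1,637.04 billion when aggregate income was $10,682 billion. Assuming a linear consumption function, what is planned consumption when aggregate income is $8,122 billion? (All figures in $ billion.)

MPS = ΔS/ΔY = (1637.04 − 1162.72)/(10682 − 8526) = 474.32/2156 = 0.22
MPC = 1 − MPS = 0.78
Autonomous saving = 1162.72 − 0.22(8526) = -713, so a = 713
C = 713 + 0.78(8122) = 713 + 6335.16 = 7048.16

C = 7048.16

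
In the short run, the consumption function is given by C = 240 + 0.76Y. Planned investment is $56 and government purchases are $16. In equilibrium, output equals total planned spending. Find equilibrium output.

Y = 1300

Y = C + I + G = 240 + 0.76Y + 56 + 16
Y − 0.76Y = 312
0.24Y = 312, so Y = 312/0.24 = 1300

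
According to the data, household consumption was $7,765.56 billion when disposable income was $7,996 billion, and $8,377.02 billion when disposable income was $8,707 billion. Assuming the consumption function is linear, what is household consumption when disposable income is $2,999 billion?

C = 3468.14

MPC = (8377.02 − 7765.56)/(8707 − 7996) = 611.46/711 = 0.86
a = 7765.56 − 0.86(7996) = 7765.56 − 6876.56 = 889
C = 889 + 0.86(2999) = 889 + 2579.14 = 3468.14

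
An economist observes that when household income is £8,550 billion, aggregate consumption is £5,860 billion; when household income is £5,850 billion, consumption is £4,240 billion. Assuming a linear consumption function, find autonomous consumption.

a = 730

MPC = ΔC/ΔY = (5860 − 4240)/(8550 − 5850) = 1620/2700 = 0.6
a = C − MPC·Y = 4240 − 0.6(5850) = 4240 − 3510 = 730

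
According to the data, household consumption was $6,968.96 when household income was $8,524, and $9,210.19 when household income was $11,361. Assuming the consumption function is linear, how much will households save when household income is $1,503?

S = 80.63

MPC = (9210.19 − 6968.96)/(11361 − 8524) = 2241.23/2837 = 0.79
a = 6968.96 − 0.79(8524) = 6968.96 − 6733.96 = 235
C = 235 + 0.79(1503) = 1422.37
S = 1503 − 1422.37 = 80.63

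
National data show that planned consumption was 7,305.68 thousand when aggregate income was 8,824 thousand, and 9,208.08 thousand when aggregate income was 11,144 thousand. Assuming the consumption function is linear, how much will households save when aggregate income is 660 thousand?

MPC = (9208.08 − 7305.68)/(11144 − 8824) = 1902.4/2320 = 0.82
a = 7305.68 − 0.82(8824) = 7305.68 − 7235.68 = 70
C = 70 + 0.82(660) = 611.2
S = 660 − 611.2 = 48.8

S = 48.8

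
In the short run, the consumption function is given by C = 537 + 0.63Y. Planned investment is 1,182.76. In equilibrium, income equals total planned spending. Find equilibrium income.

Y = C + I = 537 + 0.63Y + 1182.76
Y − 0.63Y = 1719.76
0.37Y = 1719.76, so Y = 1719.76/0.37 = 4648

Y = 4648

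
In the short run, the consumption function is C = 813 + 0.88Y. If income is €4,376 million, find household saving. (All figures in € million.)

C = 813 + 0.88(4376) = 813 + 3850.88 = 4663.88
S = Y − C = 4376 − 4663.88 = -287.88

S = -287.88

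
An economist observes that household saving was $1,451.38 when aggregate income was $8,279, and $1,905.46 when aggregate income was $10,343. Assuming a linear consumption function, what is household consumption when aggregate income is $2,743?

MPS = ΔS/ΔY = (1905.46 − 1451.38)/(10343 − 8279) = 454.08/2064 = 0.22
MPC = 1 − MPS = 0.78
Autonomous saving = 1451.38 − 0.22(8279) = -370, so a = 370
C = 370 + 0.78(2743) = 370 + 2139.54 = 2509.54

C = 2509.54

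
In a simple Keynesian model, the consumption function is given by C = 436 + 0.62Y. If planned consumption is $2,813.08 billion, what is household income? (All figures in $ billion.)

436 + 0.62Y = 2813.08
0.62Y = 2377.08, so Y = 2377.08/0.62 = 3834

Y = 3834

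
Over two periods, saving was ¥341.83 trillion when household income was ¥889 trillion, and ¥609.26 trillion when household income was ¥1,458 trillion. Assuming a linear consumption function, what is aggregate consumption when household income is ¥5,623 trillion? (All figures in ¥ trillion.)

C = 3056.19

MPS = ΔS/ΔY = (609.26 − 341.83)/(1458 − 889) = 267.43/569 = 0.47
MPC = 1 − MPS = 0.53
Autonomous saving = 341.83 − 0.47(889) = -76, so a = 76
C = 76 + 0.53(5623) = 76 + 2980.19 = 3056.19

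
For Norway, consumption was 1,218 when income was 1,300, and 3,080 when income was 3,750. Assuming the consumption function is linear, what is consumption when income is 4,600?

C = 3726

MPC = (3080 − 1218)/(3750 − 1300) = 1862/2450 = 0.76
a = 1218 − 0.76(1300) = 1218 − 988 = 230
C = 230 + 0.76(4600) = 230 + 3496 = 3726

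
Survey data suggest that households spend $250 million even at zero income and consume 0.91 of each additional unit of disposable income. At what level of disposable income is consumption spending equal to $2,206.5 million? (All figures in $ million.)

250 + 0.91Y = 2206.5
0.91Y = 1956.5, so Y = 1956.5/0.91 = 2150

Y = 2150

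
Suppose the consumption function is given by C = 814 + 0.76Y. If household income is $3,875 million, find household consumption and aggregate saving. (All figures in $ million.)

C = 3759; S = 116

C = 814 + 0.76(3875) = 814 + 2945 = 3759
S = Y − C = 3875 − 3759 = 116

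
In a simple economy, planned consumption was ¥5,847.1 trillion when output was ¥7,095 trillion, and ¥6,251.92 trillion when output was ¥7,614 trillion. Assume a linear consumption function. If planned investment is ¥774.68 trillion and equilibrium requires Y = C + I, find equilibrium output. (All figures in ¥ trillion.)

Y = 4944

MPC = (6251.92 − 5847.1)/(7614 − 7095) = 404.82/519 = 0.78
a = 5847.1 − 0.78(7095) = 313
Equilibrium: Y = 313 + 0.78Y + 774.68
0.22Y = 1087.68, so Y = 1087.68/0.22 = 4944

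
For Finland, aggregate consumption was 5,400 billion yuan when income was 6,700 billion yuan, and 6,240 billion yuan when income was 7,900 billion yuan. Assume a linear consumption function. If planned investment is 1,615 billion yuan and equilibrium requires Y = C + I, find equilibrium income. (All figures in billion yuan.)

Y = 7750

MPC = (6240 − 5400)/(7900 − 6700) = 840/1200 = 0.7
a = 5400 − 0.7(6700) = 710
Equilibrium: Y = 710 + 0.7Y + 1615
0.3Y = 2325, so Y = 2325/0.3 = 7750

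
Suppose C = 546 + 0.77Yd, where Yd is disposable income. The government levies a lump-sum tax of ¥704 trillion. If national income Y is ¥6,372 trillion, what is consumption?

C = 4910.36

Yd = Y − T = 6372 − 704 = 5668
C = 546 + 0.77(5668) = 546 + 4364.36 = 4910.36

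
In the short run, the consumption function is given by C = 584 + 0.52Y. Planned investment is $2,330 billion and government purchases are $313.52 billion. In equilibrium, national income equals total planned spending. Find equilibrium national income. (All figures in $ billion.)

Y = C + I + G = 584 + 0.52Y + 2330 + 313.52
Y − 0.52Y = 3227.52
0.48Y = 3227.52, so Y = 3227.52/0.48 = 6724

Y = 6724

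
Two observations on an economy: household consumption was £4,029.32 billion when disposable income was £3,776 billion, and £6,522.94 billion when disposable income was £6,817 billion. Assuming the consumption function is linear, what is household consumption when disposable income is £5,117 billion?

MPC = (6522.94 − 4029.32)/(6817 − 3776) = 2493.62/3041 = 0.82
a = 4029.32 − 0.82(3776) = 4029.32 − 3096.32 = 933
C = 933 + 0.82(5117) = 933 + 4195.94 = 5128.94

C = 5128.94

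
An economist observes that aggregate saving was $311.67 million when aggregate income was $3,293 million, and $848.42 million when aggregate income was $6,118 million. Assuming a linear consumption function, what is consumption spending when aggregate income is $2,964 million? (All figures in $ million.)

C = 2714.84

MPS = ΔS/ΔY = (848.42 − 311.67)/(6118 − 3293) = 536.75/2825 = 0.19
MPC = 1 − MPS = 0.81
Autonomous saving = 311.67 − 0.19(3293) = -314, so a = 314
C = 314 + 0.81(2964) = 314 + 2400.84 = 2714.84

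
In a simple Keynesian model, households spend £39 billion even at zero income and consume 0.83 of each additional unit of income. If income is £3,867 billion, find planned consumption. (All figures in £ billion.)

C = 39 + 0.83(3867) = 39 + 3209.61 = 3248.61

C = 3248.61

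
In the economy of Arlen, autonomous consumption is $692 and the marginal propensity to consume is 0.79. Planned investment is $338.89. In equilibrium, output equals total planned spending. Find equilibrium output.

Y = 4909

Y = C + I = 692 + 0.79Y + 338.89
Y − 0.79Y = 1030.89
0.21Y = 1030.89, so Y = 1030.89/0.21 = 4909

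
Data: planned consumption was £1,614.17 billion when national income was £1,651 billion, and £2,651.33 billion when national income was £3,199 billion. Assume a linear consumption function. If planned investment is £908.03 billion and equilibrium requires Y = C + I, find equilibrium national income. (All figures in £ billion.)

MPC = (2651.33 − 1614.17)/(3199 − 1651) = 1037.16/1548 = 0.67
a = 1614.17 − 0.67(1651) = 508
Equilibrium: Y = 508 + 0.67Y + 908.03
0.33Y = 1416.03, so Y = 1416.03/0.33 = 4291

Y = 4291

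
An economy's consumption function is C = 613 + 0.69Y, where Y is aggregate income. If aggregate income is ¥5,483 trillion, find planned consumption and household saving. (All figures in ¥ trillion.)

C = 613 + 0.69(5483) = 613 + 3783.27 = 4396.27
S = Y − C = 5483 − 4396.27 = 1086.73

C = 4396.27; S = 1086.73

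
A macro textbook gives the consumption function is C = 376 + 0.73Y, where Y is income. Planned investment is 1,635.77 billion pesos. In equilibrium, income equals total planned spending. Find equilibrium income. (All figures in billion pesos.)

Y = 7451

Y = C + I = 376 + 0.73Y + 1635.77
Y − 0.73Y = 2011.77
0.27Y = 2011.77, so Y = 2011.77/0.27 = 7451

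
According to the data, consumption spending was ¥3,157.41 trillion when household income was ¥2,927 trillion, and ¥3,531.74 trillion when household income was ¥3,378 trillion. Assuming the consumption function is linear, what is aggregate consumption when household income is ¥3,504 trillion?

MPC = (3531.74 − 3157.41)/(3378 − 2927) = 374.33/451 = 0.83
a = 3157.41 − 0.83(2927) = 3157.41 − 2429.41 = 728
C = 728 + 0.83(3504) = 728 + 2908.32 = 3636.32

C = 3636.32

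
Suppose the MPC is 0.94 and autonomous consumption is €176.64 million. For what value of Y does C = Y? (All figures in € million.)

At break-even, C = Y: 176.64 + 0.94Y = Y
0.06Y = 176.64, so Y = 176.64/0.06 = 2944

Y = 2944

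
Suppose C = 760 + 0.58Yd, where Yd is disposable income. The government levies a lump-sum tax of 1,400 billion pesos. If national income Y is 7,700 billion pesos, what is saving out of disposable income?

S = 1886

Yd = Y − T = 7700 − 1400 = 6300
C = 760 + 0.58(6300) = 760 + 3654 = 4414
S = Yd − C = 6300 − 4414 = 1886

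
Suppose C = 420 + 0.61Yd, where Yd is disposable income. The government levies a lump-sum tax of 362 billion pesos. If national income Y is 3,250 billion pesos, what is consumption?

C = 2181.68

Yd = Y − T = 3250 − 362 = 2888
C = 420 + 0.61(2888) = 420 + 1761.68 = 2181.68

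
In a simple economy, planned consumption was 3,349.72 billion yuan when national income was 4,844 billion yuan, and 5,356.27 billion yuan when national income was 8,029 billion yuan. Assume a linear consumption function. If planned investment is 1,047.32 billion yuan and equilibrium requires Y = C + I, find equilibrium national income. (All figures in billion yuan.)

MPC = (5356.27 − 3349.72)/(8029 − 4844) = 2006.55/3185 = 0.63
a = 3349.72 − 0.63(4844) = 298
Equilibrium: Y = 298 + 0.63Y + 1047.32
0.37Y = 1345.32, so Y = 1345.32/0.37 = 3636

Y = 3636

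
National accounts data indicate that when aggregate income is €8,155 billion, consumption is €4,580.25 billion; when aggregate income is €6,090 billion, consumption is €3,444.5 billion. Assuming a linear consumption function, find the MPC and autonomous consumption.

MPC = ΔC/ΔY = (4580.25 − 3444.5)/(8155 − 6090) = 1135.75/2065 = 0.55
a = C − MPC·Y = 3444.5 − 0.55(6090) = 3444.5 − 3349.5 = 95

MPC = 0.55; a = 95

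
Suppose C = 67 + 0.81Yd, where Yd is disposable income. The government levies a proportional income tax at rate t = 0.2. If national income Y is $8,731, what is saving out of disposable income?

Yd = (1 − 0.2)(8731) = 0.8(8731) = 6984.8
C = 67 + 0.81(6984.8) = 67 + 5657.688 = 5724.688
S = Yd − C = 6984.8 − 5724.688 = 1260.112

S = 1260.112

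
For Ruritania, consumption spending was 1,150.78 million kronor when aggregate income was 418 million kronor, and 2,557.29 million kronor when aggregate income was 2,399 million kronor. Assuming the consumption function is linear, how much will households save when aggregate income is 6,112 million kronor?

S = 918.48

MPC = (2557.29 − 1150.78)/(2399 − 418) = 1406.51/1981 = 0.71
a = 1150.78 − 0.71(418) = 1150.78 − 296.78 = 854
C = 854 + 0.71(6112) = 5193.52
S = 6112 − 5193.52 = 918.48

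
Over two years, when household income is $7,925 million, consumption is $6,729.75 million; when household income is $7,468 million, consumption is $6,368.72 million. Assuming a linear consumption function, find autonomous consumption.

MPC = ΔC/ΔY = (6729.75 − 6368.72)/(7925 − 7468) = 361.03/457 = 0.79
a = C − MPC·Y = 6368.72 − 0.79(7468) = 6368.72 − 5899.72 = 469

a = 469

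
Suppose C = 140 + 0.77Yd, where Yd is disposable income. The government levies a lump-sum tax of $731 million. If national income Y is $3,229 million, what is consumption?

Yd = Y − T = 3229 − 731 = 2498
C = 140 + 0.77(2498) = 140 + 1923.46 = 2063.46

C = 2063.46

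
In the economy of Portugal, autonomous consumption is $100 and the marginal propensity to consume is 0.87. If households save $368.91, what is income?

Y = 3607

S = Y − C = -100 + 0.13Y
-100 + 0.13Y = 368.91, so 0.13Y = 468.91 and Y = 3607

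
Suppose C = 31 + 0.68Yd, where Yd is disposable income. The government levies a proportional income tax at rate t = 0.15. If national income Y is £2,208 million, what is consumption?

C = 1307.224

Yd = (1 − 0.15)(2208) = 0.85(2208) = 1876.8
C = 31 + 0.68(1876.8) = 31 + 1276.224 = 1307.224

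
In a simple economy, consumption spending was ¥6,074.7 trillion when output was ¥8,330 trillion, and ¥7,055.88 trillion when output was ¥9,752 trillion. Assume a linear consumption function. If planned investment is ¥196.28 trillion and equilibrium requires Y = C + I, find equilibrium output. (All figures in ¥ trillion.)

MPC = (7055.88 − 6074.7)/(9752 − 8330) = 981.18/1422 = 0.69
a = 6074.7 − 0.69(8330) = 327
Equilibrium: Y = 327 + 0.69Y + 196.28
0.31Y = 523.28, so Y = 523.28/0.31 = 1688

Y = 1688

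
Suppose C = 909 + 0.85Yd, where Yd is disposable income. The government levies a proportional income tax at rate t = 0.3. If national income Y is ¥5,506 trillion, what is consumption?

Yd = (1 − 0.3)(5506) = 0.7(5506) = 3854.2
C = 909 + 0.85(3854.2) = 909 + 3276.07 = 4185.07

C = 4185.07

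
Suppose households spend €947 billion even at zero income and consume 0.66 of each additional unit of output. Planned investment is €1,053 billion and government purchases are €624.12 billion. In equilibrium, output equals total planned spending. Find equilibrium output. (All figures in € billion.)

Y = 7718

Y = C + I + G = 947 + 0.66Y + 1053 + 624.12
Y − 0.66Y = 2624.12
0.34Y = 2624.12, so Y = 2624.12/0.34 = 7718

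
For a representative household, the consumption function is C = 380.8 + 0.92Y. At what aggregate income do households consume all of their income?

Y = 4760

At break-even, C = Y: 380.8 + 0.92Y = Y
0.08Y = 380.8, so Y = 380.8/0.08 = 4760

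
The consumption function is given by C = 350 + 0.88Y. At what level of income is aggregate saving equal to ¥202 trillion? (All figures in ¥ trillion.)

S = Y − C = -350 + 0.12Y
-350 + 0.12Y = 202, so 0.12Y = 552 and Y = 4600

Y = 4600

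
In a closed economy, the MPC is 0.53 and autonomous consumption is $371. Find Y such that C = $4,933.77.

371 + 0.53Y = 4933.77
0.53Y = 4562.77, so Y = 4562.77/0.53 = 8609

Y = 8609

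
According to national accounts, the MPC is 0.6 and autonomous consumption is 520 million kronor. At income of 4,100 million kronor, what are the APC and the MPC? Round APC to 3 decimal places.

MPC = 0.6 (the slope of the consumption function)
C = 520 + 0.6(4100) = 2980, so APC = 2980/4100 = 0.727

APC = 0.727; MPC = 0.6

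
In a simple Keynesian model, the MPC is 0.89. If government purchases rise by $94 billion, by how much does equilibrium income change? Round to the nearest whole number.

ΔY ≈ 855

The multiplier is 1/(1 − MPC) = 1/0.11.
ΔY = 94/0.11 = 854.55 ≈ 855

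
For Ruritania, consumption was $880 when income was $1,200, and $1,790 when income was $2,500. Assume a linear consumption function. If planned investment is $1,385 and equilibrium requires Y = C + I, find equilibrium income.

Y = 4750

MPC = (1790 − 880)/(2500 − 1200) = 910/1300 = 0.7
a = 880 − 0.7(1200) = 40
Equilibrium: Y = 40 + 0.7Y + 1385
0.3Y = 1425, so Y = 1425/0.3 = 4750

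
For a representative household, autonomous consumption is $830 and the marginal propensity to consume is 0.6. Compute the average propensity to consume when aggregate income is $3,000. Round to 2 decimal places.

C = 830 + 0.6(3000) = 2630
APC = C/Y = 2630/3000 = 0.88

APC = 0.88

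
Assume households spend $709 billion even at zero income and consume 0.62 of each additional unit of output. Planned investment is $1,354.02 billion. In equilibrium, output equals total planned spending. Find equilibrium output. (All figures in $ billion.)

Y = 5429

Y = C + I = 709 + 0.62Y + 1354.02
Y − 0.62Y = 2063.02
0.38Y = 2063.02, so Y = 2063.02/0.38 = 5429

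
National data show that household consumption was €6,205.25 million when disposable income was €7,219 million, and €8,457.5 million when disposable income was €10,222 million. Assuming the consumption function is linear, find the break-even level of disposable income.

MPC = (8457.5 − 6205.25)/(10222 − 7219) = 2252.25/3003 = 0.75
a = 6205.25 − 0.75(7219) = 6205.25 − 5414.25 = 791
Break-even: Y = a/(1−MPC) = 791/0.25 = 3164

Y = 3164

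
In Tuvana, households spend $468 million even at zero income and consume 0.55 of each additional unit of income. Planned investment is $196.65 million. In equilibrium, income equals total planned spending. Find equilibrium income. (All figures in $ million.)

Y = C + I = 468 + 0.55Y + 196.65
Y − 0.55Y = 664.65
0.45Y = 664.65, so Y = 664.65/0.45 = 1477

Y = 1477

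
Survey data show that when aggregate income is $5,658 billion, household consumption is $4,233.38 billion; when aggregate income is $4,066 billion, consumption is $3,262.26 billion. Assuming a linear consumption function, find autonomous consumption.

a = 782

MPC = ΔC/ΔY = (4233.38 − 3262.26)/(5658 − 4066) = 971.12/1592 = 0.61
a = C − MPC·Y = 3262.26 − 0.61(4066) = 3262.26 − 2480.26 = 782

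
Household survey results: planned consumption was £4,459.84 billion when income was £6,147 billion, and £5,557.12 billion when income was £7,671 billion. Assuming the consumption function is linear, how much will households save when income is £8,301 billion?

S = 2290.28

MPC = (5557.12 − 4459.84)/(7671 − 6147) = 1097.28/1524 = 0.72
a = 4459.84 − 0.72(6147) = 4459.84 − 4425.84 = 34
C = 34 + 0.72(8301) = 6010.72
S = 8301 − 6010.72 = 2290.28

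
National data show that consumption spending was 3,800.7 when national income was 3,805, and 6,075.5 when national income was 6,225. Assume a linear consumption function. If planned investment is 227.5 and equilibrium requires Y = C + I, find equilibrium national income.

MPC = (6075.5 − 3800.7)/(6225 − 3805) = 2274.8/2420 = 0.94
a = 3800.7 − 0.94(3805) = 224
Equilibrium: Y = 224 + 0.94Y + 227.5
0.06Y = 451.5, so Y = 451.5/0.06 = 7525

Y = 7525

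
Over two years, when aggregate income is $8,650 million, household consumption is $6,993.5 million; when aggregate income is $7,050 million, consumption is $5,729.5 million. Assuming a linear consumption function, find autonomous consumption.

a = 160

MPC = ΔC/ΔY = (6993.5 − 5729.5)/(8650 − 7050) = 1264/1600 = 0.79
a = C − MPC·Y = 5729.5 − 0.79(7050) = 5729.5 − 5569.5 = 160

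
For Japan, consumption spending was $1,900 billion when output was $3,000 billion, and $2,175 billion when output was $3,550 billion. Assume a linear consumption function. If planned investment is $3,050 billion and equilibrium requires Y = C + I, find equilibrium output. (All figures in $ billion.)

MPC = (2175 − 1900)/(3550 − 3000) = 275/550 = 0.5
a = 1900 − 0.5(3000) = 400
Equilibrium: Y = 400 + 0.5Y + 3050
0.5Y = 3450, so Y = 3450/0.5 = 6900

Y = 6900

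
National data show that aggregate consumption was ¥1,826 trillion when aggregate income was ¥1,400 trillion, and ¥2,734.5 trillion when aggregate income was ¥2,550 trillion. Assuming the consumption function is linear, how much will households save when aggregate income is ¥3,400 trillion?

S = -6

MPC = (2734.5 − 1826)/(2550 − 1400) = 908.5/1150 = 0.79
a = 1826 − 0.79(1400) = 1826 − 1106 = 720
C = 720 + 0.79(3400) = 3406
S = 3400 − 3406 = -6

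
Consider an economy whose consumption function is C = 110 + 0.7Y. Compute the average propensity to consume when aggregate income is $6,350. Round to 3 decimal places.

APC = 0.717

C = 110 + 0.7(6350) = 4555
APC = C/Y = 4555/6350 = 0.717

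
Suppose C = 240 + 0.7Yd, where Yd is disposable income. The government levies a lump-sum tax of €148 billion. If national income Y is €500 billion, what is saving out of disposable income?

Yd = Y − T = 500 − 148 = 352
C = 240 + 0.7(352) = 240 + 246.4 = 486.4
S = Yd − C = 352 − 486.4 = -134.4

S = -134.4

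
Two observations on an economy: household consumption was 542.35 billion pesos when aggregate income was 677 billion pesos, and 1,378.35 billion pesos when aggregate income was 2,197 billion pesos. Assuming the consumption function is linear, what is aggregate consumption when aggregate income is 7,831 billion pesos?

MPC = (1378.35 − 542.35)/(2197 − 677) = 836/1520 = 0.55
a = 542.35 − 0.55(677) = 542.35 − 372.35 = 170
C = 170 + 0.55(7831) = 170 + 4307.05 = 4477.05

C = 4477.05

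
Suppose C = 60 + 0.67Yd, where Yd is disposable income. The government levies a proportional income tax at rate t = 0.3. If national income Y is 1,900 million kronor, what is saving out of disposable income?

Yd = (1 − 0.3)(1900) = 0.7(1900) = 1330
C = 60 + 0.67(1330) = 60 + 891.1 = 951.1
S = Yd − C = 1330 − 951.1 = 378.9

S = 378.9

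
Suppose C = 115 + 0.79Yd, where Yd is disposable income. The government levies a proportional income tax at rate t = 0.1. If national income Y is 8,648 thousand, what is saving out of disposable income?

Yd = (1 − 0.1)(8648) = 0.9(8648) = 7783.2
C = 115 + 0.79(7783.2) = 115 + 6148.728 = 6263.728
S = Yd − C = 7783.2 − 6263.728 = 1519.472

S = 1519.472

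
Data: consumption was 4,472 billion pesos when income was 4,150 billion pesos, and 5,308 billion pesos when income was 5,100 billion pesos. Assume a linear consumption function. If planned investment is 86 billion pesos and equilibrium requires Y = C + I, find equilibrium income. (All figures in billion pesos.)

MPC = (5308 − 4472)/(5100 − 4150) = 836/950 = 0.88
a = 4472 − 0.88(4150) = 820
Equilibrium: Y = 820 + 0.88Y + 86
0.12Y = 906, so Y = 906/0.12 = 7550

Y = 7550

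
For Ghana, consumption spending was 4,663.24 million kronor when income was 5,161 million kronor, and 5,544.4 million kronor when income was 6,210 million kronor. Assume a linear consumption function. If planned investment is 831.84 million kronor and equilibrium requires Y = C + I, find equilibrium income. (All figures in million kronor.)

Y = 7249

MPC = (5544.4 − 4663.24)/(6210 − 5161) = 881.16/1049 = 0.84
a = 4663.24 − 0.84(5161) = 328
Equilibrium: Y = 328 + 0.84Y + 831.84
0.16Y = 1159.84, so Y = 1159.84/0.16 = 7249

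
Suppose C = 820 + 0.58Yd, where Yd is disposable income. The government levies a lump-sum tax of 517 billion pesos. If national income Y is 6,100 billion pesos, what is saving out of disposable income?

Yd = Y − T = 6100 − 517 = 5583
C = 820 + 0.58(5583) = 820 + 3238.14 = 4058.14
S = Yd − C = 5583 − 4058.14 = 1524.86

S = 1524.86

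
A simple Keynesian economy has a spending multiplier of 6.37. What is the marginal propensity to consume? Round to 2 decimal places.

k = 1/(1 − MPC), so 1 − MPC = 1/k = 1/6.37 = 0.1570
MPC = 1 − 0.1570 = 0.84

MPC = 0.84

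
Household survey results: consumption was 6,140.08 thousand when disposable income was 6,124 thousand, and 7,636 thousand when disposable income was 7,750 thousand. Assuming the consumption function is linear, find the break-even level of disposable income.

Y = 6325

MPC = (7636 − 6140.08)/(7750 − 6124) = 1495.92/1626 = 0.92
a = 6140.08 − 0.92(6124) = 6140.08 − 5634.08 = 506
Break-even: Y = a/(1−MPC) = 506/0.08 = 6325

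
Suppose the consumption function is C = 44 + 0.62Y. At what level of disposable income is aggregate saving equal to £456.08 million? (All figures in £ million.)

Y = 1316

S = Y − C = -44 + 0.38Y
-44 + 0.38Y = 456.08, so 0.38Y = 500.08 and Y = 1316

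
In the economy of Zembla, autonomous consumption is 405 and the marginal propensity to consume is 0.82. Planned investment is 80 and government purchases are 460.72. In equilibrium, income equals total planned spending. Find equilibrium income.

Y = C + I + G = 405 + 0.82Y + 80 + 460.72
Y − 0.82Y = 945.72
0.18Y = 945.72, so Y = 945.72/0.18 = 5254

Y = 5254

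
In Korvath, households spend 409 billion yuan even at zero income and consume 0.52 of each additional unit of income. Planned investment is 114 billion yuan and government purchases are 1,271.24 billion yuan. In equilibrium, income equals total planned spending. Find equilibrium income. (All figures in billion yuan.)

Y = C + I + G = 409 + 0.52Y + 114 + 1271.24
Y − 0.52Y = 1794.24
0.48Y = 1794.24, so Y = 1794.24/0.48 = 3738

Y = 3738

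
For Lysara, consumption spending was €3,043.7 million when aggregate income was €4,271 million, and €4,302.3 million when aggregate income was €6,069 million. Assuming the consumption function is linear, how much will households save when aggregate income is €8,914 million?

MPC = (4302.3 − 3043.7)/(6069 − 4271) = 1258.6/1798 = 0.7
a = 3043.7 − 0.7(4271) = 3043.7 − 2989.7 = 54
C = 54 + 0.7(8914) = 6293.8
S = 8914 − 6293.8 = 2620.2

S = 2620.2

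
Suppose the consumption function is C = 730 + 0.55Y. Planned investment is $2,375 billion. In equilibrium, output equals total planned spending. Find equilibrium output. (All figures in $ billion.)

Y = C + I = 730 + 0.55Y + 2375
Y − 0.55Y = 3105
0.45Y = 3105, so Y = 3105/0.45 = 6900

Y = 6900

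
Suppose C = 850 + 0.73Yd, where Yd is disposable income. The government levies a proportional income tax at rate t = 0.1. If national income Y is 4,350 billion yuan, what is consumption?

Yd = (1 − 0.1)(4350) = 0.9(4350) = 3915
C = 850 + 0.73(3915) = 850 + 2857.95 = 3707.95

C = 3707.95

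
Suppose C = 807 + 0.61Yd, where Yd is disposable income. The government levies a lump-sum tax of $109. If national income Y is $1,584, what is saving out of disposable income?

Yd = Y − T = 1584 − 109 = 1475
C = 807 + 0.61(1475) = 807 + 899.75 = 1706.75
S = Yd − C = 1475 − 1706.75 = -231.75

S = -231.75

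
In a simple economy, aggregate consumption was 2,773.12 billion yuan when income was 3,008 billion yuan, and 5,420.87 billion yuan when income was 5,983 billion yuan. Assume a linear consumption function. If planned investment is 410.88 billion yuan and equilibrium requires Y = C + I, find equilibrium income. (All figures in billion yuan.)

Y = 4608

MPC = (5420.87 − 2773.12)/(5983 − 3008) = 2647.75/2975 = 0.89
a = 2773.12 − 0.89(3008) = 96
Equilibrium: Y = 96 + 0.89Y + 410.88
0.11Y = 506.88, so Y = 506.88/0.11 = 4608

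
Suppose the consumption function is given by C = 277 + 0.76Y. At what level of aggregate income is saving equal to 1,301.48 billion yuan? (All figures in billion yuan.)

S = Y − C = -277 + 0.24Y
-277 + 0.24Y = 1301.48, so 0.24Y = 1578.48 and Y = 6577

Y = 6577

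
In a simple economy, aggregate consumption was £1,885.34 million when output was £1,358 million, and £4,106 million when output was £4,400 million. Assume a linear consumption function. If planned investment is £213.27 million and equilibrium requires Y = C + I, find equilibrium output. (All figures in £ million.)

Y = 4101

MPC = (4106 − 1885.34)/(4400 − 1358) = 2220.66/3042 = 0.73
a = 1885.34 − 0.73(1358) = 894
Equilibrium: Y = 894 + 0.73Y + 213.27
0.27Y = 1107.27, so Y = 1107.27/0.27 = 4101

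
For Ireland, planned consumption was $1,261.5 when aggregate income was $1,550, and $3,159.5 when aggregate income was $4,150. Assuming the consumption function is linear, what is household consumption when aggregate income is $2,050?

MPC = (3159.5 − 1261.5)/(4150 − 1550) = 1898/2600 = 0.73
a = 1261.5 − 0.73(1550) = 1261.5 − 1131.5 = 130
C = 130 + 0.73(2050) = 130 + 1496.5 = 1626.5

C = 1626.5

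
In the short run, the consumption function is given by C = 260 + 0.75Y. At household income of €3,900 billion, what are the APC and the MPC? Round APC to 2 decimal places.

MPC = 0.75 (the slope of the consumption function)
C = 260 + 0.75(3900) = 3185, so APC = 3185/3900 = 0.82

APC = 0.82; MPC = 0.75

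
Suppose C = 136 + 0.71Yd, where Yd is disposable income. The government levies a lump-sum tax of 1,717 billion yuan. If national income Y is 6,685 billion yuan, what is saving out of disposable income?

Yd = Y − T = 6685 − 1717 = 4968
C = 136 + 0.71(4968) = 136 + 3527.28 = 3663.28
S = Yd − C = 4968 − 3663.28 = 1304.72

S = 1304.72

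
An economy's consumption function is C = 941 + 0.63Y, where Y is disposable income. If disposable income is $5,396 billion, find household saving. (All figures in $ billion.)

C = 941 + 0.63(5396) = 941 + 3399.48 = 4340.48
S = Y − C = 5396 − 4340.48 = 1055.52

S = 1055.52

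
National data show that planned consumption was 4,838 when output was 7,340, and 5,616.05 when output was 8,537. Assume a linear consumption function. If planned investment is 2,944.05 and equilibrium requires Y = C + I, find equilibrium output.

MPC = (5616.05 − 4838)/(8537 − 7340) = 778.05/1197 = 0.65
a = 4838 − 0.65(7340) = 67
Equilibrium: Y = 67 + 0.65Y + 2944.05
0.35Y = 3011.05, so Y = 3011.05/0.35 = 8603

Y = 8603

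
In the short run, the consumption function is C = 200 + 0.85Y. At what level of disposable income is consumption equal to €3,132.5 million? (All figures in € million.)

200 + 0.85Y = 3132.5
0.85Y = 2932.5, so Y = 2932.5/0.85 = 3450

Y = 3450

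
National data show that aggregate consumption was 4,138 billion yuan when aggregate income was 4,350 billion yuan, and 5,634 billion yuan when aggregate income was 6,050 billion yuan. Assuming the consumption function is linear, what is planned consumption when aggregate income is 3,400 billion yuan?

MPC = (5634 − 4138)/(6050 − 4350) = 1496/1700 = 0.88
a = 4138 − 0.88(4350) = 4138 − 3828 = 310
C = 310 + 0.88(3400) = 310 + 2992 = 3302

C = 3302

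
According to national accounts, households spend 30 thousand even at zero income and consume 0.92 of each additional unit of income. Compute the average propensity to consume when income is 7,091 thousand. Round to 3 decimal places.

C = 30 + 0.92(7091) = 6553.72
APC = C/Y = 6553.72/7091 = 0.924

APC = 0.924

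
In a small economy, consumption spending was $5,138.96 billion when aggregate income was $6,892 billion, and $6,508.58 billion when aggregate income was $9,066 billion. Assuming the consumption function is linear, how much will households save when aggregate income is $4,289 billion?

MPC = (6508.58 − 5138.96)/(9066 − 6892) = 1369.62/2174 = 0.63
a = 5138.96 − 0.63(6892) = 5138.96 − 4341.96 = 797
C = 797 + 0.63(4289) = 3499.07
S = 4289 − 3499.07 = 789.93

S = 789.93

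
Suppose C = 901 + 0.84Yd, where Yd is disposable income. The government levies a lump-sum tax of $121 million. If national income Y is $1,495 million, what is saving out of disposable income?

Yd = Y − T = 1495 − 121 = 1374
C = 901 + 0.84(1374) = 901 + 1154.16 = 2055.16
S = Yd − C = 1374 − 2055.16 = -681.16

S = -681.16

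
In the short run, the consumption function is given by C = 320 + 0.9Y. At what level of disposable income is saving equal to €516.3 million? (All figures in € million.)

Y = 8363

S = Y − C = -320 + 0.1Y
-320 + 0.1Y = 516.3, so 0.1Y = 836.3 and Y = 8363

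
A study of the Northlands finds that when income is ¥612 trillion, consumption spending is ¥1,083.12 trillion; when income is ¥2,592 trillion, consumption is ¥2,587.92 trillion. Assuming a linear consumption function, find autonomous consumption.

a = 618

MPC = ΔC/ΔY = (2587.92 − 1083.12)/(2592 − 612) = 1504.8/1980 = 0.76
a = C − MPC·Y = 1083.12 − 0.76(612) = 1083.12 − 465.12 = 618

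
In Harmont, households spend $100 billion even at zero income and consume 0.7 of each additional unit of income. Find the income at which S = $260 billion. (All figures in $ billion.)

Y = 1200

S = Y − C = -100 + 0.3Y
-100 + 0.3Y = 260, so 0.3Y = 360 and Y = 1200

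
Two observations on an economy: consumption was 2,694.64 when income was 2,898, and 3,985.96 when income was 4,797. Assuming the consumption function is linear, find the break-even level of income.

Y = 2262.5

MPC = (3985.96 − 2694.64)/(4797 − 2898) = 1291.32/1899 = 0.68
a = 2694.64 − 0.68(2898) = 2694.64 − 1970.64 = 724
Break-even: Y = a/(1−MPC) = 724/0.32 = 2262.5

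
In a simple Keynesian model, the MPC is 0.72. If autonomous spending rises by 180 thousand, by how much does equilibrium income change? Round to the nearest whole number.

The multiplier is 1/(1 − MPC) = 1/0.28.
ΔY = 180/0.28 = 642.86 ≈ 643

ΔY ≈ 643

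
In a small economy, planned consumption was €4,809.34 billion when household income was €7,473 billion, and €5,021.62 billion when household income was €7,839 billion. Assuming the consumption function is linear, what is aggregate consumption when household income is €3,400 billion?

C = 2447

MPC = (5021.62 − 4809.34)/(7839 − 7473) = 212.28/366 = 0.58
a = 4809.34 − 0.58(7473) = 4809.34 − 4334.34 = 475
C = 475 + 0.58(3400) = 475 + 1972 = 2447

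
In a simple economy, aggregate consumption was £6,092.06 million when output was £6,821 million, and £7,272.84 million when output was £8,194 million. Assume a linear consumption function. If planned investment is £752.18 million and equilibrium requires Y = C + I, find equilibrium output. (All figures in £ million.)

Y = 6987

MPC = (7272.84 − 6092.06)/(8194 − 6821) = 1180.78/1373 = 0.86
a = 6092.06 − 0.86(6821) = 226
Equilibrium: Y = 226 + 0.86Y + 752.18
0.14Y = 978.18, so Y = 978.18/0.14 = 6987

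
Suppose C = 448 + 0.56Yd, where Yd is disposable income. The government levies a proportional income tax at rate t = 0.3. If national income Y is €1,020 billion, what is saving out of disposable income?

S = -133.84

Yd = (1 − 0.3)(1020) = 0.7(1020) = 714
C = 448 + 0.56(714) = 448 + 399.84 = 847.84
S = Yd − C = 714 − 847.84 = -133.84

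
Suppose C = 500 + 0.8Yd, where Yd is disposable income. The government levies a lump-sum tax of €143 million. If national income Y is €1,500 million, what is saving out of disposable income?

S = -228.6

Yd = Y − T = 1500 − 143 = 1357
C = 500 + 0.8(1357) = 500 + 1085.6 = 1585.6
S = Yd − C = 1357 − 1585.6 = -228.6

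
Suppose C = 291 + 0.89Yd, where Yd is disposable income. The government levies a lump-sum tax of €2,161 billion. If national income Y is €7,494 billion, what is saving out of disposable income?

Yd = Y − T = 7494 − 2161 = 5333
C = 291 + 0.89(5333) = 291 + 4746.37 = 5037.37
S = Yd − C = 5333 − 5037.37 = 295.63

S = 295.63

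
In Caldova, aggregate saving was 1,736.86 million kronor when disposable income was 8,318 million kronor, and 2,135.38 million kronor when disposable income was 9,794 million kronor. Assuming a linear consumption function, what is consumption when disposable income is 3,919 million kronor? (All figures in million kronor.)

C = 3369.87

MPS = ΔS/ΔY = (2135.38 − 1736.86)/(9794 − 8318) = 398.52/1476 = 0.27
MPC = 1 − MPS = 0.73
Autonomous saving = 1736.86 − 0.27(8318) = -509, so a = 509
C = 509 + 0.73(3919) = 509 + 2860.87 = 3369.87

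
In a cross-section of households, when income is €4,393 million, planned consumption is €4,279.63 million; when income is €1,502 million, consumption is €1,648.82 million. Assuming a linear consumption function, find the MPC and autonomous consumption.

MPC = 0.91; a = 282

MPC = ΔC/ΔY = (4279.63 − 1648.82)/(4393 − 1502) = 2630.81/2891 = 0.91
a = C − MPC·Y = 1648.82 − 0.91(1502) = 1648.82 − 1366.82 = 282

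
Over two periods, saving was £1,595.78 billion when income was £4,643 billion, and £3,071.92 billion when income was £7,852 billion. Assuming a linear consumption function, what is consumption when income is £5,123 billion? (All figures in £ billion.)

MPS = ΔS/ΔY = (3071.92 − 1595.78)/(7852 − 4643) = 1476.14/3209 = 0.46
MPC = 1 − MPS = 0.54
Autonomous saving = 1595.78 − 0.46(4643) = -540, so a = 540
C = 540 + 0.54(5123) = 540 + 2766.42 = 3306.42

C = 3306.42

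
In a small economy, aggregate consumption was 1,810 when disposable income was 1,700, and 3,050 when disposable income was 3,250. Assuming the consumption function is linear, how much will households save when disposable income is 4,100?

S = 370

MPC = (3050 − 1810)/(3250 − 1700) = 1240/1550 = 0.8
a = 1810 − 0.8(1700) = 1810 − 1360 = 450
C = 450 + 0.8(4100) = 3730
S = 4100 − 3730 = 370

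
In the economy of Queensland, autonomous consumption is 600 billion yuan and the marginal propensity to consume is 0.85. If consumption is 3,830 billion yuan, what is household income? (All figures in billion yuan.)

600 + 0.85Y = 3830
0.85Y = 3230, so Y = 3230/0.85 = 3800

Y = 3800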